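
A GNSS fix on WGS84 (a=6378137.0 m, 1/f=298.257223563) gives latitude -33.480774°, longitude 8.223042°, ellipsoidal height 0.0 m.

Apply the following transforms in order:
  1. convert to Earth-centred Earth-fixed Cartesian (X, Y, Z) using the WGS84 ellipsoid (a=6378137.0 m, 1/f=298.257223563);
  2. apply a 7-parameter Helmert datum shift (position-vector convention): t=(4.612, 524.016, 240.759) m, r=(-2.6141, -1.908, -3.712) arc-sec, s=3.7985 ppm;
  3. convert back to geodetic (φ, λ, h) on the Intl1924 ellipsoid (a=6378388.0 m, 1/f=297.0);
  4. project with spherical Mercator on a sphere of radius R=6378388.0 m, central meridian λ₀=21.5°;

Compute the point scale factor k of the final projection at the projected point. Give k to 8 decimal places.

1.19891283

start: φ=-33.480774°, λ=8.223042°, h=0.000 m
→ ECEF (a=6378137.000, f=1/298.257223563): X=5270496.2709, Y=761653.8305, Z=-3498555.8979
→ Helmert 7p (PV): X=5270566.9725, Y=762041.5508, Z=-3498289.3274
→ geod (Bowring, a=6378388.000): φ=-33.47890250°, λ=8.22706180°, h=-265.6835 m
→ into merc (λ₀=21.5°): φ=-33.47890250°, λ−λ₀=-13.27293820°
scale k = 1.19891283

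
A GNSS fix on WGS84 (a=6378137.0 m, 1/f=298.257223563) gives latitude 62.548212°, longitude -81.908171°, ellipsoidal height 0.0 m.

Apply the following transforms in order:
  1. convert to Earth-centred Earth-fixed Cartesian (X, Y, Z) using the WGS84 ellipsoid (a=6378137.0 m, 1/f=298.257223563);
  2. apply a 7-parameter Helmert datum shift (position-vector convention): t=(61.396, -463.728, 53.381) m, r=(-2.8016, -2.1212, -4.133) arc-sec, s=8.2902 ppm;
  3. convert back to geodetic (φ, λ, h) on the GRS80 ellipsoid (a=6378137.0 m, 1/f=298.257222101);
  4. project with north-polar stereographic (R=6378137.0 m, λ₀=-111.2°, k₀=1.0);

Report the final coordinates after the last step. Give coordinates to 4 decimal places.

start: φ=62.548212°, λ=-81.908171°, h=0.000 m
→ ECEF (a=6378137.000, f=1/298.257223563): X=414976.8428, Y=-2918763.1602, Z=5636940.5929
→ Helmert 7p (PV): X=414925.2242, Y=-2919182.8358, Z=5637084.6174
→ geod (Bowring, a=6378137.000): φ=62.54555750°, λ=-81.91031199°, h=316.0106 m
→ stereo (R=6378137.0, λ₀=-111.2°): E=1524458.8241, N=-2717699.6568

E=1524458.8241 m, N=-2717699.6568 m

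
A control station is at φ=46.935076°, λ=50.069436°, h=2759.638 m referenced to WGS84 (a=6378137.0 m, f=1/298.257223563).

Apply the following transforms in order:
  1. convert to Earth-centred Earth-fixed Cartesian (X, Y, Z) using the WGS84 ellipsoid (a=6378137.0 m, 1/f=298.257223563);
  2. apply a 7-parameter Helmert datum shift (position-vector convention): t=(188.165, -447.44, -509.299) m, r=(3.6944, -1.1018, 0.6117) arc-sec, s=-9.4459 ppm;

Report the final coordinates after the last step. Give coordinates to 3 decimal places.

X=2801742.940 m, Y=3346511.346 m, Z=4638377.332 m

start: φ=46.935076°, λ=50.069436°, h=2759.638 m
→ ECEF (a=6378137.000, f=1/298.257223563): X=2801615.9442, Y=3347065.1795, Z=4638855.5354
→ Helmert 7p (PV): X=2801742.9404, Y=3346511.3463, Z=4638377.3320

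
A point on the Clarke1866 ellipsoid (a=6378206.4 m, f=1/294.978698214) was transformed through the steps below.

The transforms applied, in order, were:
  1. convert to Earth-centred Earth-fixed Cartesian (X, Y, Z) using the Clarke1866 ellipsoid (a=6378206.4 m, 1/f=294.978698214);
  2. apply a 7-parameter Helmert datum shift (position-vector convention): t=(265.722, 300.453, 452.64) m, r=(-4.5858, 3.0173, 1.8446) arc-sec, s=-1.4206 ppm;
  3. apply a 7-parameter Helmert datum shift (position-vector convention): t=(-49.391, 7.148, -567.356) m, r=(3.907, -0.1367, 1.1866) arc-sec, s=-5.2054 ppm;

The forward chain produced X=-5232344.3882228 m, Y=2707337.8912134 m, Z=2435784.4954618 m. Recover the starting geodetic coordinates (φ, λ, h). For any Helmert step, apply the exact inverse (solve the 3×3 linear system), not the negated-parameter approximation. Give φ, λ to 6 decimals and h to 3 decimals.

start: X=-5232344.3882, Y=2707337.8912, Z=2435784.4955 m
→ Helmert⁻¹: X=-5232305.0437, Y=2707421.0843, Z=2436316.7183
→ Helmert⁻¹: X=-5232589.6220, Y=2707117.1162, Z=2435851.1811
→ geod (Bowring, a=6378206.400): φ=22.60084400°, λ=152.64489600°, h=60.0160 m

φ=22.600844°, λ=152.644896°, h=60.016 m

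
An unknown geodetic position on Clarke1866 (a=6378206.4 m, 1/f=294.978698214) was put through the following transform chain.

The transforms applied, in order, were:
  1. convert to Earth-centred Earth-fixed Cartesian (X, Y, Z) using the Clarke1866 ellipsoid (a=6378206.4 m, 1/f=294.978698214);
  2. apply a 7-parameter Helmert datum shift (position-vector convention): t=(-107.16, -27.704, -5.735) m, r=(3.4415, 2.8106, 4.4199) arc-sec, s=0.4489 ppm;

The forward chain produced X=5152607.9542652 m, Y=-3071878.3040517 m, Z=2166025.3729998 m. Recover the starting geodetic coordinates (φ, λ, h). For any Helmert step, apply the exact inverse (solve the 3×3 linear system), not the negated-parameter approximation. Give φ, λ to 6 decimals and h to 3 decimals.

start: X=5152607.9543, Y=-3071878.3041, Z=2166025.3730 m
→ Helmert⁻¹: X=5152617.4588, Y=-3071923.4909, Z=2166151.6007
→ geod (Bowring, a=6378206.400): φ=19.97896300°, λ=-30.80284700°, h=2260.5410 m

φ=19.978963°, λ=-30.802847°, h=2260.541 m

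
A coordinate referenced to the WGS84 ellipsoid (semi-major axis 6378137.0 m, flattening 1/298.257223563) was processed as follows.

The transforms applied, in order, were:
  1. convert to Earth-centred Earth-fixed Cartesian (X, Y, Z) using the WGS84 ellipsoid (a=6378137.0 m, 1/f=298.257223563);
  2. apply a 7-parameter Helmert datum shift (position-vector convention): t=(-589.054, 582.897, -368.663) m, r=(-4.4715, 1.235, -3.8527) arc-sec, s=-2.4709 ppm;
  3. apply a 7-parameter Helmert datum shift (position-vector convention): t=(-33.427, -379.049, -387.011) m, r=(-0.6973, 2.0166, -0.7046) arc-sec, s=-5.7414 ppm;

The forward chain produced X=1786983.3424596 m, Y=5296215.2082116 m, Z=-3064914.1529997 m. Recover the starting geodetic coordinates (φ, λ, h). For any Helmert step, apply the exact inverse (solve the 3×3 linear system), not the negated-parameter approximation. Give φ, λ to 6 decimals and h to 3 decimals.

φ=-28.892044°, λ=71.349548°, h=1225.448 m

start: X=1786983.3425, Y=5296215.2082, Z=-3064914.1530 m
→ Helmert⁻¹: X=1787038.8971, Y=5296641.1317, Z=-3064509.3595
→ Helmert⁻¹: X=1787551.7898, Y=5296171.1326, Z=-3064022.7521
→ geod (Bowring, a=6378137.000): φ=-28.89204400°, λ=71.34954800°, h=1225.4480 m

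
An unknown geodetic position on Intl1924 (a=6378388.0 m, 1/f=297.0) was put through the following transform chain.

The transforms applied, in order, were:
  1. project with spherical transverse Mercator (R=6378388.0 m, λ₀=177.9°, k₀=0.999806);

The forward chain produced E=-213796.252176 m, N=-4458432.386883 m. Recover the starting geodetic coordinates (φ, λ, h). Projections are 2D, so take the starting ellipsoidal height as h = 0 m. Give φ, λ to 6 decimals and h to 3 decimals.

start: E=-213796.2522, N=-4458432.3869 m
→ tm⁻¹: φ=-40.02992000°, λ=175.39153200°

φ=-40.029920°, λ=175.391532°, h=0.000 m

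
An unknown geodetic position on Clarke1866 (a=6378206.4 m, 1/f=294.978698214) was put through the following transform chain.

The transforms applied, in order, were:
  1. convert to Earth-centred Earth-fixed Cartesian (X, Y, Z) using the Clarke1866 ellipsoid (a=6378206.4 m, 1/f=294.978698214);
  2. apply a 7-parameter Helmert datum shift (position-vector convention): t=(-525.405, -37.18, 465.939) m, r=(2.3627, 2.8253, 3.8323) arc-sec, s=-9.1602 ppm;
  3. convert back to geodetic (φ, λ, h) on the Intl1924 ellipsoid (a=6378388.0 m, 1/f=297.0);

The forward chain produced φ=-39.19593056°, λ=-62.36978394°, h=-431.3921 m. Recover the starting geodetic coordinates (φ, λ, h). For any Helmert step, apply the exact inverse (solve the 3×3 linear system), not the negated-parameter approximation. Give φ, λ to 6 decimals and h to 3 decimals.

start: φ=-39.195931°, λ=-62.369784°, h=-431.392 m
→ ECEF (a=6378388.000, f=1/297.0): X=2295395.7438, Y=-4385053.0865, Z=-4008991.4917
→ Helmert⁻¹: X=2295915.6249, Y=-4385144.6580, Z=-4009412.4798
→ geod (Bowring, a=6378206.400): φ=-39.19832700°, λ=-62.36494400°, h=324.4160 m

φ=-39.198327°, λ=-62.364944°, h=324.416 m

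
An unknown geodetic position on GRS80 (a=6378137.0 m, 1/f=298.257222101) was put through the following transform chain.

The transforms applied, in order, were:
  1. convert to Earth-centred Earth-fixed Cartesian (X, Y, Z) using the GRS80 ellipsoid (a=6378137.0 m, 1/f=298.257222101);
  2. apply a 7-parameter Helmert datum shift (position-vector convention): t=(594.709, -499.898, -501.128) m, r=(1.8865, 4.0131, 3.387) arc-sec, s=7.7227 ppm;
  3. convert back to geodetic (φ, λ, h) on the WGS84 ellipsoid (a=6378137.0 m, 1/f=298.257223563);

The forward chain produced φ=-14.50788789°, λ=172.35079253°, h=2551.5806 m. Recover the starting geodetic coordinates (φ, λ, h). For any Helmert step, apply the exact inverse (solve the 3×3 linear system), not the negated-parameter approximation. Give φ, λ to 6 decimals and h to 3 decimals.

φ=-14.503203°, λ=172.346087°, h=3012.070 m

start: φ=-14.507888°, λ=172.350793°, h=2551.581 m
→ ECEF (a=6378137.000, f=1/298.257223563): X=-6123547.0017, Y=822408.9581, Z=-1588084.4233
→ Helmert⁻¹: X=-6124050.0118, Y=822988.5408, Z=-1587697.7119
→ geod (Bowring, a=6378137.000): φ=-14.50320300°, λ=172.34608700°, h=3012.0700 m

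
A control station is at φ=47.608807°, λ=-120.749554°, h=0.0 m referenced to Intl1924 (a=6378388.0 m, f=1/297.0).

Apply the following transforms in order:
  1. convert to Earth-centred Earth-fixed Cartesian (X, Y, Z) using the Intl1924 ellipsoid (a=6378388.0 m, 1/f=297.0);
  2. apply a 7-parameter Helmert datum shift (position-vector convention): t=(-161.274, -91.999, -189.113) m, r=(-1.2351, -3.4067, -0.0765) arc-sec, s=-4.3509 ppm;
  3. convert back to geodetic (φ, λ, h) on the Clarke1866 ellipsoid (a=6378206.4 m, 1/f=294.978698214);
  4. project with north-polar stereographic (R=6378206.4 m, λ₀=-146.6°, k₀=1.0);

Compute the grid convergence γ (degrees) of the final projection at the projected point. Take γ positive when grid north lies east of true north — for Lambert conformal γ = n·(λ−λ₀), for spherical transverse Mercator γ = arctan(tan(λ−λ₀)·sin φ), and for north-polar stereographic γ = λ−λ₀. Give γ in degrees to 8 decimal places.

25.84813132

start: φ=47.608807°, λ=-120.749554°, h=0.000 m
→ ECEF (a=6378388.000, f=1/297.0): X=-2202695.6575, Y=-3702464.1200, Z=4687749.3809
→ Helmert 7p (PV): X=-2202926.1442, Y=-3702511.1232, Z=4687525.6621
→ geod (Bowring, a=6378206.400): φ=47.60771228°, λ=-120.75186868°, h=202.8705 m
→ into stereo (λ₀=-146.6°): φ=47.60771228°, λ−λ₀=25.84813132°
convergence γ = 25.84813132°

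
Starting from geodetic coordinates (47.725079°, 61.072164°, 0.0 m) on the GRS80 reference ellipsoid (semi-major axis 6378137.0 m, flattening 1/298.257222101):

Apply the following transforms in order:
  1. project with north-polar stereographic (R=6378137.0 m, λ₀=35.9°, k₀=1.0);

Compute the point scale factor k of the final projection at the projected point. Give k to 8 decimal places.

1.14947443

start: φ=47.725079°, λ=61.072164°, h=0.000 m
→ into stereo (λ₀=35.9°): φ=47.72507900°, λ−λ₀=25.17216400°
scale k = 1.14947443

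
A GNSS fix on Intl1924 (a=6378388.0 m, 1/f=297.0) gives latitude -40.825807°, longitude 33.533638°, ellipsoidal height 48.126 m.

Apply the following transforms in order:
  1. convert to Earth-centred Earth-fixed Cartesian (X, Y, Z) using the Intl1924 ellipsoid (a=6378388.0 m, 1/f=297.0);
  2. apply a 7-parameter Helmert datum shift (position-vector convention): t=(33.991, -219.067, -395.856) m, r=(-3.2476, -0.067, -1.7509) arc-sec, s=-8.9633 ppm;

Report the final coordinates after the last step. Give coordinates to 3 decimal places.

start: φ=-40.825807°, λ=33.533638°, h=48.126 m
→ ECEF (a=6378388.000, f=1/297.0): X=4029033.4192, Y=2670162.0623, Z=-4147906.1403
→ Helmert 7p (PV): X=4029055.3098, Y=2669819.5539, Z=-4148305.5495

X=4029055.310 m, Y=2669819.554 m, Z=-4148305.549 m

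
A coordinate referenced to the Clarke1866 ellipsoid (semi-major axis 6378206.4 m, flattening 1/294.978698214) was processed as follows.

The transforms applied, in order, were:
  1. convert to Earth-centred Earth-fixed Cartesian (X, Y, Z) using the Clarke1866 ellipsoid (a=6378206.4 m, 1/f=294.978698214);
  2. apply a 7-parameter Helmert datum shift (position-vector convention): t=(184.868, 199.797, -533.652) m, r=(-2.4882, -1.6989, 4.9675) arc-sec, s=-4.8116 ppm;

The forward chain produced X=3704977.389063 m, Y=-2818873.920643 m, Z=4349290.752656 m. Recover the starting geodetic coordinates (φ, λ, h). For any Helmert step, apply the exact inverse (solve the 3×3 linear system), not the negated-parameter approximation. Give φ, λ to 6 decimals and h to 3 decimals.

φ=43.249845°, λ=-37.270084°, h=3243.362 m

start: X=3704977.3891, Y=-2818873.9206, Z=4349290.7527 m
→ Helmert⁻¹: X=3704778.2783, Y=-2819228.9766, Z=4349780.8112
→ geod (Bowring, a=6378206.400): φ=43.24984500°, λ=-37.27008400°, h=3243.3620 m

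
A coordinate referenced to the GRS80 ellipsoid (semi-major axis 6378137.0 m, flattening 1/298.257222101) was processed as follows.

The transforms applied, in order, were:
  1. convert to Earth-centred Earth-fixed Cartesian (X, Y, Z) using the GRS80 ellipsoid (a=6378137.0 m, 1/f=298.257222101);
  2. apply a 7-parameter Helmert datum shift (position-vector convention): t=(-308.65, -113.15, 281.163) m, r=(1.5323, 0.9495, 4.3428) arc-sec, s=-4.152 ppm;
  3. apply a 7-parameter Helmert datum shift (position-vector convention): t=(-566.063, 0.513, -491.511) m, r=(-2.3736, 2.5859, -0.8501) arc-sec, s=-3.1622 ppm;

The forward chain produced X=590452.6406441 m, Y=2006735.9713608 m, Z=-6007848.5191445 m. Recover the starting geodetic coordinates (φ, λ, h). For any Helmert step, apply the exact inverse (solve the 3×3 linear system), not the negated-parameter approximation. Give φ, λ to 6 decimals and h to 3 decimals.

start: X=590452.6406, Y=2006735.9714, Z=-6007848.5191 m
→ Helmert⁻¹: X=591087.6146, Y=2006813.3699, Z=-6007345.5008
→ Helmert⁻¹: X=591468.6289, Y=2006877.7699, Z=-6007663.7936
→ geod (Bowring, a=6378137.000): φ=-70.91804400°, λ=73.57865800°, h=2502.7760 m

φ=-70.918044°, λ=73.578658°, h=2502.776 m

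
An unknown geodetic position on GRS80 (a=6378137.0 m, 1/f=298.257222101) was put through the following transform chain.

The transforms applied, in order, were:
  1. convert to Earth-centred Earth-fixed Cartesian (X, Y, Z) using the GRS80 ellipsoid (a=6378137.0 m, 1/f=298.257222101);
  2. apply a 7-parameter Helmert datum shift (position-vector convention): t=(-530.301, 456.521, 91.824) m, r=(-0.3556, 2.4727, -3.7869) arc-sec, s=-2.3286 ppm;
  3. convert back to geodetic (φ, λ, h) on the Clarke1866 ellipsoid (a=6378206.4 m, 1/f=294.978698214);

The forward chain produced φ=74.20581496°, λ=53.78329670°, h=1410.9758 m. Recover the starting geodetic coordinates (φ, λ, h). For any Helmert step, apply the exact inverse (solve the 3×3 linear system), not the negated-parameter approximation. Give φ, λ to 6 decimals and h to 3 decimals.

start: φ=74.205815°, λ=53.783297°, h=1410.976 m
→ ECEF (a=6378206.400, f=1/294.978698214): X=1029177.8007, Y=1405333.3328, Z=6116409.2055
→ Helmert⁻¹: X=1029611.3839, Y=1404888.4417, Z=6116346.3890
→ geod (Bowring, a=6378137.000): φ=74.20542700°, λ=53.76314300°, h=1171.7590 m

φ=74.205427°, λ=53.763143°, h=1171.759 m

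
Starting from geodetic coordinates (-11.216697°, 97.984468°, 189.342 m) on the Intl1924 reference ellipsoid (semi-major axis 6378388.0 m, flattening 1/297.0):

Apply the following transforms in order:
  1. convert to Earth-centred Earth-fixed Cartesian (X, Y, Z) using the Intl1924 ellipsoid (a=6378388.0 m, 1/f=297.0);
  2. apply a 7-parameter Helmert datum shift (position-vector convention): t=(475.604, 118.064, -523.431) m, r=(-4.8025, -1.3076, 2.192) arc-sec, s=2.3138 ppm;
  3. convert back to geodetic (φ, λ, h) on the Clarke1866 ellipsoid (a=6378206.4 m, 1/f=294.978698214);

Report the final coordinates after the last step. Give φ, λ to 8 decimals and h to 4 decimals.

start: φ=-11.216697°, λ=97.984468°, h=189.342 m
→ ECEF (a=6378388.000, f=1/297.0): X=-869200.4161, Y=6196870.8886, Z=-1232577.9932
→ Helmert 7p (PV): X=-868784.8644, Y=6196965.3554, Z=-1233254.0695
→ geod (Bowring, a=6378206.400): φ=-11.22313294°, λ=97.98057985°, h=543.1782 m

φ=-11.22313294°, λ=97.98057985°, h=543.1782 m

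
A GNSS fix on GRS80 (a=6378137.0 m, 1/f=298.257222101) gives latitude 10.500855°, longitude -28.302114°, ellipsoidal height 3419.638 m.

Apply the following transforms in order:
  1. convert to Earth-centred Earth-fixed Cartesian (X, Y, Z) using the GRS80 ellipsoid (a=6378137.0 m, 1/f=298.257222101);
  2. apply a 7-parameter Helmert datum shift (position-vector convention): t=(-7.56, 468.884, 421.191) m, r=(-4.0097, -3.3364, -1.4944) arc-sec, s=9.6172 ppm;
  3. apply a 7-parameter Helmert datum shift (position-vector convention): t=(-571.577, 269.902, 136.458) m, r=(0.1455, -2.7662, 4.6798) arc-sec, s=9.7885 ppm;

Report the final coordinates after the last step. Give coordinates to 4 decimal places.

X=5524757.2786 m, Y=-2974498.0184 m, Z=1156185.9813 m

start: φ=10.500855°, λ=-28.302114°, h=3419.638 m
→ ECEF (a=6378137.000, f=1/298.257222101): X=5525217.4475, Y=-2975286.0443, Z=1155386.6932
→ Helmert 7p (PV): X=5525222.7794, Y=-2974863.3447, Z=1155966.2077
→ Helmert 7p (PV): X=5524757.2786, Y=-2974498.0184, Z=1156185.9813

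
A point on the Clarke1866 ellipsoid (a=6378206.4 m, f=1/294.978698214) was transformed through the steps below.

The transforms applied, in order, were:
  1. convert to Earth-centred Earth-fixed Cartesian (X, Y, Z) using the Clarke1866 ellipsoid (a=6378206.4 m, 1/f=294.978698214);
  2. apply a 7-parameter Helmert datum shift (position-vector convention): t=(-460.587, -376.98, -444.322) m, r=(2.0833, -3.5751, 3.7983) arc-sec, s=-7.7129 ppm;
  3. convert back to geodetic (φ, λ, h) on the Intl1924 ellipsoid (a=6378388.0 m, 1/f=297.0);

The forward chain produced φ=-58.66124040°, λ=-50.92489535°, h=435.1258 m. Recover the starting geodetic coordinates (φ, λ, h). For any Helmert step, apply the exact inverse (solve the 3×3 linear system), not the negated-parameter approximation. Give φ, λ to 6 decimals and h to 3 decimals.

φ=-58.660529°, λ=-50.917549°, h=391.983 m

start: φ=-58.661240°, λ=-50.924895°, h=435.126 m
→ ECEF (a=6378388.000, f=1/297.0): X=2096361.9622, Y=-2581864.1151, Z=-5424892.5115
→ Helmert⁻¹: X=2096697.1620, Y=-2581600.4442, Z=-5424500.2947
→ geod (Bowring, a=6378206.400): φ=-58.66052900°, λ=-50.91754900°, h=391.9830 m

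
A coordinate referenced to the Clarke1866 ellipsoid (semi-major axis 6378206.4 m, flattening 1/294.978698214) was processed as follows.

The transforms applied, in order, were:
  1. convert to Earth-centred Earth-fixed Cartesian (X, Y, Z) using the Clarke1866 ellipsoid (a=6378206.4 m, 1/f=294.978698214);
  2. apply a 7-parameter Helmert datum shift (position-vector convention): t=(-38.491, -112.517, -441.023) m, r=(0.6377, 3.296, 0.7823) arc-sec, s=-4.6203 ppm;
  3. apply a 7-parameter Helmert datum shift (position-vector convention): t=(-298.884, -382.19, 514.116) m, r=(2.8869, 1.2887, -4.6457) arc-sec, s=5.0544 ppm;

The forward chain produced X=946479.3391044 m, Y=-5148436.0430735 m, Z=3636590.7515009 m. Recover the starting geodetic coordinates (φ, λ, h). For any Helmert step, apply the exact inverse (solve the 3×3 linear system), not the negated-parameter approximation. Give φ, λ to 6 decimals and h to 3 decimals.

φ=34.973298°, λ=-79.578220°, h=2395.386 m

start: X=946479.3391, Y=-5148436.0431, Z=3636590.7515 m
→ Helmert⁻¹: X=946866.6673, Y=-5147955.6149, Z=3636136.2245
→ Helmert⁻¹: X=946831.8977, Y=-5147859.2305, Z=3636625.0949
→ geod (Bowring, a=6378206.400): φ=34.97329800°, λ=-79.57822000°, h=2395.3860 m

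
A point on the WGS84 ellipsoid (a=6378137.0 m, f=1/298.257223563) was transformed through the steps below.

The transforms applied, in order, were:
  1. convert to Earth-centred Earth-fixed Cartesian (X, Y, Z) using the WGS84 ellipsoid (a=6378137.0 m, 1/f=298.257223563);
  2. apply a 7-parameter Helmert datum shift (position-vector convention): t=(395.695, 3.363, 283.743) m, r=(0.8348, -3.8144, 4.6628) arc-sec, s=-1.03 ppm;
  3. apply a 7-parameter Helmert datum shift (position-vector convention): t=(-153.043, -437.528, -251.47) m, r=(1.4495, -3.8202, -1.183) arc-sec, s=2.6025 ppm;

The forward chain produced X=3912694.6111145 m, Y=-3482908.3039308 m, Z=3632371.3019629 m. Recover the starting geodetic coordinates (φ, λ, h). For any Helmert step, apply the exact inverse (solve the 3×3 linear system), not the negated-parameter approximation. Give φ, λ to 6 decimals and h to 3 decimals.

start: X=3912694.6111, Y=-3482908.3039, Z=3632371.3020 m
→ Helmert⁻¹: X=3912924.7220, Y=-3482413.7435, Z=3632565.3196
→ Helmert⁻¹: X=3912521.5018, Y=-3482494.4389, Z=3632227.0591
→ geod (Bowring, a=6378137.000): φ=34.91975800°, λ=-41.67194500°, h=2892.6620 m

φ=34.919758°, λ=-41.671945°, h=2892.662 m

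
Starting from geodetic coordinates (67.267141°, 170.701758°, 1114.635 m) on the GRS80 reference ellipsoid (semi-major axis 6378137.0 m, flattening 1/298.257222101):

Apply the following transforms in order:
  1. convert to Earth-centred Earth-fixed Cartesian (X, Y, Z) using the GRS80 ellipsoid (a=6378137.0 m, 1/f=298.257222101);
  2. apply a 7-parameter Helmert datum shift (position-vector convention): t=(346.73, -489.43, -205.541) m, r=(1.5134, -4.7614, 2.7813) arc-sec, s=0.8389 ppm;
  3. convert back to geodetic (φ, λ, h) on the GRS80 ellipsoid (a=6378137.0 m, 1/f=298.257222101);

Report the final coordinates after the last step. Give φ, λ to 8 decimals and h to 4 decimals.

start: φ=67.267141°, λ=170.701758°, h=1114.635 m
→ ECEF (a=6378137.000, f=1/298.257222101): X=-2439731.2833, Y=399444.4544, Z=5861018.2920
→ Helmert 7p (PV): X=-2439527.2816, Y=398879.4585, Z=5860764.2800
→ geod (Bowring, a=6378137.000): φ=67.26868009°, λ=170.71391777°, h=767.3047 m

φ=67.26868009°, λ=170.71391777°, h=767.3047 m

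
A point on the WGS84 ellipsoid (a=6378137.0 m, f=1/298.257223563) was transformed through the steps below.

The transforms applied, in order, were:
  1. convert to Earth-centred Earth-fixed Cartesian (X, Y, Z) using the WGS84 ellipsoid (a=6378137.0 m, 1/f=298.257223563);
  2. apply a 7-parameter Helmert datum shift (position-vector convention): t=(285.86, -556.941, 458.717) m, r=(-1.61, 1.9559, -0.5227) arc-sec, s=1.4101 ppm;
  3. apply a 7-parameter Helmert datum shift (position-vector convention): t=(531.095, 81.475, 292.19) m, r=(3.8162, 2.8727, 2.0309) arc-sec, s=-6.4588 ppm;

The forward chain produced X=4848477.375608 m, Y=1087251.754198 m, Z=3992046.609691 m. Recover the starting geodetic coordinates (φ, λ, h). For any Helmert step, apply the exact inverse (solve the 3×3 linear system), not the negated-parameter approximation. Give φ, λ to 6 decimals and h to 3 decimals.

start: X=4848477.3756, Y=1087251.7542, Z=3992046.6097 m
→ Helmert⁻¹: X=4847932.7023, Y=1087203.4226, Z=3991827.6053
→ Helmert⁻¹: X=4847599.4016, Y=1087739.9591, Z=3991417.7176
→ geod (Bowring, a=6378137.000): φ=38.96644900°, λ=12.64696800°, h=3173.9600 m

φ=38.966449°, λ=12.646968°, h=3173.960 m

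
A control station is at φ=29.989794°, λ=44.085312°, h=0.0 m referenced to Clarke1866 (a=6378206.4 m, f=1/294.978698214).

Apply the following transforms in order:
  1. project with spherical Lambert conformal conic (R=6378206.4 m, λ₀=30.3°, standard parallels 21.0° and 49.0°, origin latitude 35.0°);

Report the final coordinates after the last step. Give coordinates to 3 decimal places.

start: φ=29.989794°, λ=44.085312°, h=0.000 m
→ lcc (R=6378206.4, λ₀=30.3°): E=1290997.9319, N=-451837.2373

E=1290997.932 m, N=-451837.237 m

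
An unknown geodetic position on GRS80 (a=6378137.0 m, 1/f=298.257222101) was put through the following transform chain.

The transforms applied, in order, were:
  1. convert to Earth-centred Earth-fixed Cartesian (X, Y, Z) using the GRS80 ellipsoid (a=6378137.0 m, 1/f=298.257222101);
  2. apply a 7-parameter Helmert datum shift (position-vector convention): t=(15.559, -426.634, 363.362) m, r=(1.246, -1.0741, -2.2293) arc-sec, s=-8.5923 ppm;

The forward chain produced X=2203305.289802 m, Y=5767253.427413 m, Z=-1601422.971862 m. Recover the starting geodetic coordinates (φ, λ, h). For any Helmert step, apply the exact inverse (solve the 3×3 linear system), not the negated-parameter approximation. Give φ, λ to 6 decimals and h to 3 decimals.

start: X=2203305.2898, Y=5767253.4274, Z=-1601422.9719 m
→ Helmert⁻¹: X=2203237.9834, Y=5767743.7556, Z=-1601846.4118
→ geod (Bowring, a=6378137.000): φ=-14.63798900°, λ=69.09349100°, h=1857.1580 m

φ=-14.637989°, λ=69.093491°, h=1857.158 m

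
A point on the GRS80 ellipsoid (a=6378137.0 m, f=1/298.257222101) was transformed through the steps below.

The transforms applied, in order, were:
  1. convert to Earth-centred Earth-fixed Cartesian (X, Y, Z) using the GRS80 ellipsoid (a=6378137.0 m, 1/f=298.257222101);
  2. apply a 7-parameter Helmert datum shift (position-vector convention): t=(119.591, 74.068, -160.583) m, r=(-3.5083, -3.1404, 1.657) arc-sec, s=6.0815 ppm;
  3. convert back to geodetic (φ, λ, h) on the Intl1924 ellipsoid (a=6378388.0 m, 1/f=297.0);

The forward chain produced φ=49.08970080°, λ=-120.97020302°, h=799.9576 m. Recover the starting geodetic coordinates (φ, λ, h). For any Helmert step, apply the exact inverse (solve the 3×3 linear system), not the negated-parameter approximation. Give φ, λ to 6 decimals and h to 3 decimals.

start: φ=49.089701°, λ=-120.970203°, h=799.958 m
→ ECEF (a=6378388.000, f=1/297.0): X=-2153889.3748, Y=-3588900.2927, Z=4797793.0986
→ Helmert⁻¹: X=-2153951.6497, Y=-3589016.8371, Z=4797896.2525
→ geod (Bowring, a=6378137.000): φ=49.08859800°, λ=-120.97011300°, h=1163.2350 m

φ=49.088598°, λ=-120.970113°, h=1163.235 m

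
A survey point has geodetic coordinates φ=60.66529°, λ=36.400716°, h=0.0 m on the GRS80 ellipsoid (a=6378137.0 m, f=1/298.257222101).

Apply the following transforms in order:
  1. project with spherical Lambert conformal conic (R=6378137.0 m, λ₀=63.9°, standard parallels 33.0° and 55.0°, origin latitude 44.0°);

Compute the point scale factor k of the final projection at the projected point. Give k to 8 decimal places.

1.02790274

start: φ=60.665290°, λ=36.400716°, h=0.000 m
→ into lcc (λ₀=63.9°): φ=60.66529000°, λ−λ₀=-27.49928400°
scale k = 1.02790274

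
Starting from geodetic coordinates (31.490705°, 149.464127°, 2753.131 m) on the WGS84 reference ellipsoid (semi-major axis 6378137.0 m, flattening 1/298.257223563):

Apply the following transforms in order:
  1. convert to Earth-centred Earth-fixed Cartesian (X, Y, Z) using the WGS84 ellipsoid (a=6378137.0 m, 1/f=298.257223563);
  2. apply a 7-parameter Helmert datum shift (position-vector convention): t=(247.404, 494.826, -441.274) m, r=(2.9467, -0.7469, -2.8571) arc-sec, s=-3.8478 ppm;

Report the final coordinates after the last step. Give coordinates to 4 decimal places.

start: φ=31.490705°, λ=149.464127°, h=2753.131 m
→ ECEF (a=6378137.000, f=1/298.257223563): X=-4690802.6797, Y=2767051.3575, Z=3313846.3596
→ Helmert 7p (PV): X=-4690510.8981, Y=2767553.1699, Z=3313414.8788

X=-4690510.8981 m, Y=2767553.1699 m, Z=3313414.8788 m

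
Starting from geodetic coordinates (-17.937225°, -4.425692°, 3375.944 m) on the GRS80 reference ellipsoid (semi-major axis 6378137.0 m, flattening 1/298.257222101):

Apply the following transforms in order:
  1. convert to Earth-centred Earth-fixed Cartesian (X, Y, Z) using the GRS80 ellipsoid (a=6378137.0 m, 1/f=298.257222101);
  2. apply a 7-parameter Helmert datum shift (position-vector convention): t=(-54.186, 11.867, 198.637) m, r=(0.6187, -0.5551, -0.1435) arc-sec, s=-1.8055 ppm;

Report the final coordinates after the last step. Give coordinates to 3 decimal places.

X=6055094.665 m, Y=-468635.778 m, Z=-1952598.069 m

start: φ=-17.937225°, λ=-4.425692°, h=3375.944 m
→ ECEF (a=6378137.000, f=1/298.257222101): X=6055154.8541, Y=-468650.1357, Z=-1952815.1221
→ Helmert 7p (PV): X=6055094.6648, Y=-468635.7776, Z=-1952598.0694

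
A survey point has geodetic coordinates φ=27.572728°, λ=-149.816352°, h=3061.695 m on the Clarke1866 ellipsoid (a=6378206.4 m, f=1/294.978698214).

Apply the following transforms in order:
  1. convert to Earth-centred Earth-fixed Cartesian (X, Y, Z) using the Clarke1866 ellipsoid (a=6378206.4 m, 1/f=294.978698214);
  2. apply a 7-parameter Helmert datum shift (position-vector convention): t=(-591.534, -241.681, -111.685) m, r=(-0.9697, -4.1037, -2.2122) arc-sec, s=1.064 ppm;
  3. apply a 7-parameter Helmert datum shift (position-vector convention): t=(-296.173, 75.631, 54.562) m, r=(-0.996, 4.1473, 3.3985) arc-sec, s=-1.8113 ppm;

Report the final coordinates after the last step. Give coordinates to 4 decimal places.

X=-4894004.8823 m, Y=-2846169.0983 m, Z=2935838.3663 m

start: φ=27.572728°, λ=-149.816352°, h=3061.695 m
→ ECEF (a=6378206.400, f=1/294.978698214): X=-4893137.8209, Y=-2846005.0001, Z=2935869.5119
→ Helmert 7p (PV): X=-4893823.4948, Y=-2846183.4278, Z=2935676.9799
→ Helmert 7p (PV): X=-4894004.8823, Y=-2846169.0983, Z=2935838.3663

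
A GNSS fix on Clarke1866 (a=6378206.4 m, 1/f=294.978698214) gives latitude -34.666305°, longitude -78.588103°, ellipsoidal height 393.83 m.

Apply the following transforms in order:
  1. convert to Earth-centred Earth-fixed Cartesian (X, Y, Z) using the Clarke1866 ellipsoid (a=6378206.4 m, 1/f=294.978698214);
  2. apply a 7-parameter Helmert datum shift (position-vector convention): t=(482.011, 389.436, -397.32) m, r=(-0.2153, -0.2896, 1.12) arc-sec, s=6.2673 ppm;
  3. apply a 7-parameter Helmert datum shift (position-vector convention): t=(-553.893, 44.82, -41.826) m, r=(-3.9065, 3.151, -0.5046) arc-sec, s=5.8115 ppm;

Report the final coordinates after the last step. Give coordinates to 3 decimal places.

start: φ=-34.666305°, λ=-78.588103°, h=393.830 m
→ ECEF (a=6378206.400, f=1/294.978698214): X=1039168.5366, Y=-5148184.3372, Z=-3607517.7505
→ Helmert 7p (PV): X=1039690.0799, Y=-5147825.2893, Z=-3607930.8471
→ Helmert 7p (PV): X=1039074.5187, Y=-5147881.2613, Z=-3607912.0270

X=1039074.519 m, Y=-5147881.261 m, Z=-3607912.027 m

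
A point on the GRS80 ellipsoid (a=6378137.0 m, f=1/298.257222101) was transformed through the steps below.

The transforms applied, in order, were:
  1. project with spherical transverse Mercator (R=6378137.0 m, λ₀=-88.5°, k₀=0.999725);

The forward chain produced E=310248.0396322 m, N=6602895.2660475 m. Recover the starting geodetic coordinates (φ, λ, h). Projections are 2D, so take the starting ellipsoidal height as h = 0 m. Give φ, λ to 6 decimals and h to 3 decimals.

φ=59.217073°, λ=-83.048940°, h=0.000 m

start: E=310248.0396, N=6602895.2660 m
→ tm⁻¹: φ=59.21707300°, λ=-83.04894000°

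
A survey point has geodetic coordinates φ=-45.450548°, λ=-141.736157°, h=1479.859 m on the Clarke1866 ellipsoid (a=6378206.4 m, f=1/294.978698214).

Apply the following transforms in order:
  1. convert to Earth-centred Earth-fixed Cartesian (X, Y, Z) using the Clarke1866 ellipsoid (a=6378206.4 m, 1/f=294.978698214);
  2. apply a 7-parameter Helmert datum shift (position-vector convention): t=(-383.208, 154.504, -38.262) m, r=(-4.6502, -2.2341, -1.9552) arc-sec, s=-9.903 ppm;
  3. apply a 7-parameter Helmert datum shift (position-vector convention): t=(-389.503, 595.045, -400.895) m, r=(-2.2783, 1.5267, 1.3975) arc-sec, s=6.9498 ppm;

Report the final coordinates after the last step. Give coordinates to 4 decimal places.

X=-3520830.1597 m, Y=-2775768.0030 m, Z=-4523811.0406 m

start: φ=-45.450548°, λ=-141.736157°, h=1479.859 m
→ ECEF (a=6378206.400, f=1/294.978698214): X=-3520075.8478, Y=-2776383.3233, Z=-4523466.4311
→ Helmert 7p (PV): X=-3520401.5196, Y=-2776269.9377, Z=-4523435.4312
→ Helmert 7p (PV): X=-3520830.1597, Y=-2775768.0030, Z=-4523811.0406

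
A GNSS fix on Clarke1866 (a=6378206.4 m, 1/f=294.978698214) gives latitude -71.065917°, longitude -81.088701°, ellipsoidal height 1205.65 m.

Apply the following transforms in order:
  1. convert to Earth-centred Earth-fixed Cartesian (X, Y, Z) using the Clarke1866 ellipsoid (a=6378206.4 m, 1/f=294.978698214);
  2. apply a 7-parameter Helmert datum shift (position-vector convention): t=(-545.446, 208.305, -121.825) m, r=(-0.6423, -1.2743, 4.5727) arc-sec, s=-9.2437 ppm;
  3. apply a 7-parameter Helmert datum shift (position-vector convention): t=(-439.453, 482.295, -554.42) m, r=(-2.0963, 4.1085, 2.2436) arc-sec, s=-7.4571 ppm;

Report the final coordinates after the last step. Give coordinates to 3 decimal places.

start: φ=-71.065917°, λ=-81.088701°, h=1205.650 m
→ ECEF (a=6378206.400, f=1/294.978698214): X=321627.8273, Y=-2051225.7699, Z=-6011629.4852
→ Helmert 7p (PV): X=321162.0210, Y=-2051010.0937, Z=-6011687.3662
→ Helmert 7p (PV): X=320622.7390, Y=-2050570.1080, Z=-6012182.5089

X=320622.739 m, Y=-2050570.108 m, Z=-6012182.509 m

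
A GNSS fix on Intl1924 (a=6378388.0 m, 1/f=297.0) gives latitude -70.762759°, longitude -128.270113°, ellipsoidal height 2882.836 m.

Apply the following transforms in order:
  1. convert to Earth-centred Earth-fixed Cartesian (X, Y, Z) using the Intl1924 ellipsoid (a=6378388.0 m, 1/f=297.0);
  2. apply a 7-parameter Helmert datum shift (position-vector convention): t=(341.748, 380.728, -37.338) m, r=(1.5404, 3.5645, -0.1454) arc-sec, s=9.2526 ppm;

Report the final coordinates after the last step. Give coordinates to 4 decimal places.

start: φ=-70.762759°, λ=-128.270113°, h=2882.836 m
→ ECEF (a=6378388.000, f=1/297.0): X=-1306144.7303, Y=-1655640.9454, Z=-6002475.4899
→ Helmert 7p (PV): X=-1305919.9655, Y=-1655229.7883, Z=-6002558.1590

X=-1305919.9655 m, Y=-1655229.7883 m, Z=-6002558.1590 m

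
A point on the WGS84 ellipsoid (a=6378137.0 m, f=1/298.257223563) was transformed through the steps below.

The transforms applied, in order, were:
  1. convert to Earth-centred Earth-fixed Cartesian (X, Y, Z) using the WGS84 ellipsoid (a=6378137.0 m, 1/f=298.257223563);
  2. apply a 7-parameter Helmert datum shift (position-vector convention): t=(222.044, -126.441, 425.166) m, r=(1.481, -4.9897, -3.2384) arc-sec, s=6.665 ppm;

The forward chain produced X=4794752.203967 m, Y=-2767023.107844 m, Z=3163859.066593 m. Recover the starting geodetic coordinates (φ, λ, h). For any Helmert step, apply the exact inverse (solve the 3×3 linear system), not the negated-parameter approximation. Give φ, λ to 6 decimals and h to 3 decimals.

φ=29.911553°, λ=-29.987506°, h=2883.088 m

start: X=4794752.2040, Y=-2767023.1078, Z=3163859.0666 m
→ Helmert⁻¹: X=4794618.1667, Y=-2766780.2362, Z=3163316.6968
→ geod (Bowring, a=6378137.000): φ=29.91155300°, λ=-29.98750600°, h=2883.0880 m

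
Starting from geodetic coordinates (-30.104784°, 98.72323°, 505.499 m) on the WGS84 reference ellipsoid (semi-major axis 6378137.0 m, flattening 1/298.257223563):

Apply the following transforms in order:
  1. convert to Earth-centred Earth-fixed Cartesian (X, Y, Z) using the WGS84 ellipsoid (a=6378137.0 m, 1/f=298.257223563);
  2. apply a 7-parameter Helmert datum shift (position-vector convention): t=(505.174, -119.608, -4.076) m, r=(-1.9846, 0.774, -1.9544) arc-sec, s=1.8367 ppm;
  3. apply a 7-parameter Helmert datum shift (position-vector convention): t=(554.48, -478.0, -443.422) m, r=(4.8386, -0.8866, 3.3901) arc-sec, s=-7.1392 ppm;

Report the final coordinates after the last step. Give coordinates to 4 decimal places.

start: φ=-30.104784°, λ=98.723230°, h=505.499 m
→ ECEF (a=6378137.000, f=1/298.257223563): X=-837608.2563, Y=5458990.9303, Z=-3180681.4209
→ Helmert 7p (PV): X=-837064.8310, Y=5458858.6820, Z=-3180740.7202
→ Helmert 7p (PV): X=-836580.4225, Y=5458402.5664, Z=-3181036.9782

X=-836580.4225 m, Y=5458402.5664 m, Z=-3181036.9782 m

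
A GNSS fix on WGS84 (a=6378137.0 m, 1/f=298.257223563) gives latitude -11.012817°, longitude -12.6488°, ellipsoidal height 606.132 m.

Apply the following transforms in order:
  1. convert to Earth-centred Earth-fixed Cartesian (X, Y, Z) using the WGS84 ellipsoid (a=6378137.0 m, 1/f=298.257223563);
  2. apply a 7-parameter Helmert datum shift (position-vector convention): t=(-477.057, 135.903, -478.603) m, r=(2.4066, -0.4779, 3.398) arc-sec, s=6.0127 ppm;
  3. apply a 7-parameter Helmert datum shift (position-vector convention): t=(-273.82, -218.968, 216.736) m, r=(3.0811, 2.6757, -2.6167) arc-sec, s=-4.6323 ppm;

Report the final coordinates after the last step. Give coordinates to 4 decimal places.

start: φ=-11.012817°, λ=-12.648800°, h=606.132 m
→ ECEF (a=6378137.000, f=1/298.257223563): X=6110064.1951, Y=-1371226.2861, Z=-1210513.6171
→ Helmert 7p (PV): X=6109649.2704, Y=-1370983.8465, Z=-1211001.3408
→ Helmert 7p (PV): X=6109314.0471, Y=-1371255.8817, Z=-1210878.7292

X=6109314.0471 m, Y=-1371255.8817 m, Z=-1210878.7292 m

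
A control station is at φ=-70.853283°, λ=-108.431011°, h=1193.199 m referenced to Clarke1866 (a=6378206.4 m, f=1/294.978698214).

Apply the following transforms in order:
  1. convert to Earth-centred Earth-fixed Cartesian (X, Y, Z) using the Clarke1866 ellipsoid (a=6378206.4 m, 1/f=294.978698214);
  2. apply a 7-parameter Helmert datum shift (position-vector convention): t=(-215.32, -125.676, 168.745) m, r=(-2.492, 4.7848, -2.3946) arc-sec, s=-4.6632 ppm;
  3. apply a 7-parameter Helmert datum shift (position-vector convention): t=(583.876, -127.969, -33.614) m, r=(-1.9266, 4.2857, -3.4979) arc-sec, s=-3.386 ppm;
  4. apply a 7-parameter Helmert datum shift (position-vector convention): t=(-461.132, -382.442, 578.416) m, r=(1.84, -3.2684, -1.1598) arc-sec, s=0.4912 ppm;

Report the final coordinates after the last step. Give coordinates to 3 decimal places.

start: φ=-70.853283°, λ=-108.431011°, h=1193.199 m
→ ECEF (a=6378206.400, f=1/294.978698214): X=-663535.2121, Y=-1991061.7647, Z=-6003876.2607
→ Helmert 7p (PV): X=-663909.8262, Y=-1991242.9886, Z=-6003640.0712
→ Helmert 7p (PV): X=-663482.2113, Y=-1991409.0329, Z=-6003620.9634
→ Helmert 7p (PV): X=-663859.7354, Y=-1991735.1666, Z=-6003073.7742

X=-663859.735 m, Y=-1991735.167 m, Z=-6003073.774 m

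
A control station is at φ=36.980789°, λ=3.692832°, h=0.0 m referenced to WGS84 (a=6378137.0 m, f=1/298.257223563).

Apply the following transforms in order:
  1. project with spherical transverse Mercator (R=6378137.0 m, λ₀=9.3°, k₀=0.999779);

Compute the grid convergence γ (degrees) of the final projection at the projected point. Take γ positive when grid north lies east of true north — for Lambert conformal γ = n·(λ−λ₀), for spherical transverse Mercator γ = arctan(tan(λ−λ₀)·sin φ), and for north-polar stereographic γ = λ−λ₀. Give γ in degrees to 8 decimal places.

start: φ=36.980789°, λ=3.692832°, h=0.000 m
→ into tm (λ₀=9.3°): φ=36.98078900°, λ−λ₀=-5.60716800°
convergence γ = -3.37985980°

-3.37985980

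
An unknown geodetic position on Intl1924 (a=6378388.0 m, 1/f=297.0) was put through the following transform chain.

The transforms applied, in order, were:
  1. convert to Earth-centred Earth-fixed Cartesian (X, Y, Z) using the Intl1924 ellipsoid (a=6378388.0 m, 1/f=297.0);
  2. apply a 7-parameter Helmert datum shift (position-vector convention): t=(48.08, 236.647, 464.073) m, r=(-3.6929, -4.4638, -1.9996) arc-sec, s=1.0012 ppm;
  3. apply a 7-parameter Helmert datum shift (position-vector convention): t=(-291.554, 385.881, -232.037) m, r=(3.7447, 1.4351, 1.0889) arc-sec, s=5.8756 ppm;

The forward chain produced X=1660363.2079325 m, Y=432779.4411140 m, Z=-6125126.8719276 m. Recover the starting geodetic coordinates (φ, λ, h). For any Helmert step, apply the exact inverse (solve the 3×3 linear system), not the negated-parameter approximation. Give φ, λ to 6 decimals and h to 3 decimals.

φ=-74.451535°, λ=14.588076°, h=2652.177 m

start: X=1660363.2079, Y=432779.4411, Z=-6125126.8719 m
→ Helmert⁻¹: X=1660689.9007, Y=432271.0569, Z=-6124855.1412
→ Helmert⁻¹: X=1660503.4094, Y=432159.7410, Z=-6125341.2794
→ geod (Bowring, a=6378388.000): φ=-74.45153500°, λ=14.58807600°, h=2652.1770 m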